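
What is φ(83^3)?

564898

φ(83^3) = 83^2·(83−1) = 6889·82 = 564898.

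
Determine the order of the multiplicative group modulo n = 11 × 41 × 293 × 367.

42748800

φ(48496481) = 48496481 · (1 − 1/11) · (1 − 1/41) · (1 − 1/293) · (1 − 1/367)
       = 48496481 · 42748800/48496481 = 42748800.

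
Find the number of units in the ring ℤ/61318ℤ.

27720

61318 = 2 · 23 · 31 · 43.
φ(61318) = 61318 · (1 − 1/2) · (1 − 1/23) · (1 − 1/31) · (1 − 1/43)
       = 61318 · 27720/61318 = 27720.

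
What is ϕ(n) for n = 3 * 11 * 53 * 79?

81120

φ(138171) = 138171 · (1 − 1/3) · (1 − 1/11) · (1 − 1/53) · (1 − 1/79)
       = 138171 · 81120/138171 = 81120.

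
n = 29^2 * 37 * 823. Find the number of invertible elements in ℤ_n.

φ(25609291) = 25609291 · (1 − 1/29) · (1 − 1/37) · (1 − 1/823)
       = 25609291 · 828576/883079 = 24028704.

24028704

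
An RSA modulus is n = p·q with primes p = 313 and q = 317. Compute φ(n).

φ(pq) = (p−1)(q−1) = 312 · 316 = 98592.

98592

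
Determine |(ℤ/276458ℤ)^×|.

105840

First factor: 276458 = 2 · 7^3 · 13 · 31.
φ(2) = 2 − 1 = 1.
φ(7^3) = 7^2·(7−1) = 49·6 = 294.
φ(13) = 13 − 1 = 12.
φ(31) = 31 − 1 = 30.
φ(276458) = 1 × 294 × 12 × 30 = 105840.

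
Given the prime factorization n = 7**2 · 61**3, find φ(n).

φ(11122069) = 11122069 · (1 − 1/7) · (1 − 1/61)
       = 11122069 · 360/427 = 9376920.

9376920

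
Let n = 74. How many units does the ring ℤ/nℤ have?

36

74 = 2 × 37.
φ(74) = 74 · (1 − 1/2) · (1 − 1/37)
       = 74 · 36/74 = 36.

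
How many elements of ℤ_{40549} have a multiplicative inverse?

36960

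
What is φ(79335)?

First factor: 79335 = 3**2 · 5 · 41 · 43.
φ(79335) = 79335 · (1 − 1/3) · (1 − 1/5) · (1 − 1/41) · (1 − 1/43)
       = 79335 · 13440/26445 = 40320.

40320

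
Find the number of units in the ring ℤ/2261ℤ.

First factor: 2261 = 7 · 17 · 19.
φ(7) = 7 − 1 = 6.
φ(17) = 17 − 1 = 16.
φ(19) = 19 − 1 = 18.
Multiply: 6 · 16 · 18 = 1728.

1728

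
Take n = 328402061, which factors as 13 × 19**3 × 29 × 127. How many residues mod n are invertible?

275099328

φ(328402061) = 328402061 · (1 − 1/13) · (1 − 1/19) · (1 − 1/29) · (1 − 1/127)
       = 328402061 · 762048/909701 = 275099328.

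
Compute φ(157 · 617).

φ(96869) = 96869 · (1 − 1/157) · (1 − 1/617)
       = 96869 · 96096/96869 = 96096.

96096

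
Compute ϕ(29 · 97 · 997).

φ(2804561) = 2804561 · (1 − 1/29) · (1 − 1/97) · (1 − 1/997)
       = 2804561 · 2677248/2804561 = 2677248.

2677248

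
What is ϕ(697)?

Prime factorization: 697 = 17 · 41.
φ(17) = 17 − 1 = 16.
φ(41) = 41 − 1 = 40.
Since φ is multiplicative, φ(697) = 16 · 40 = 640.

640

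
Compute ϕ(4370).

1584

4370 = 2 × 5 × 19 × 23.
φ(2) = 2 − 1 = 1.
φ(5) = 5 − 1 = 4.
φ(19) = 19 − 1 = 18.
φ(23) = 23 − 1 = 22.
Since φ is multiplicative, φ(4370) = 1 · 4 · 18 · 22 = 1584.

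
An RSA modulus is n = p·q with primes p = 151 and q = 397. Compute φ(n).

φ(n) = (p − 1)(q − 1) = (151−1)(397−1) = 150·396 = 59400.

59400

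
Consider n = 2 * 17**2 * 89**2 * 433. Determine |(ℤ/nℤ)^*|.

920291328

φ(1982420354) = 1982420354 · (1 − 1/2) · (1 − 1/17) · (1 − 1/89) · (1 − 1/433)
       = 1982420354 · 608256/1310258 = 920291328.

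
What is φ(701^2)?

490700

φ(701^2) = 701^1·(701−1) = 701·700 = 490700.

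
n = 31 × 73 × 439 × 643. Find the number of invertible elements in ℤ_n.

607383360

φ(638792851) = 638792851 · (1 − 1/31) · (1 − 1/73) · (1 − 1/439) · (1 − 1/643)
       = 638792851 · 607383360/638792851 = 607383360.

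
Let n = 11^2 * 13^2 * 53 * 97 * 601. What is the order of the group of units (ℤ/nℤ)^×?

φ(11^2) = 11^2 − 11^1 = 121 − 11 = 110.
φ(13^2) = 13^1·(13−1) = 13·12 = 156.
φ(53) = 53 − 1 = 52.
φ(97) = 97 − 1 = 96.
φ(601) = 601 − 1 = 600.
Since φ is multiplicative, φ(63182113709) = 110 · 156 · 52 · 96 · 600 = 51397632000.

51397632000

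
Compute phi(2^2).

φ(2^2) = 2^1·(2−1) = 2·1 = 2.

2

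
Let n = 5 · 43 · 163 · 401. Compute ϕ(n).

10886400

φ(14053045) = 14053045 · (1 − 1/5) · (1 − 1/43) · (1 − 1/163) · (1 − 1/401)
       = 14053045 · 10886400/14053045 = 10886400.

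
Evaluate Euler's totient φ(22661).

First factor: 22661 = 17 * 31 * 43.
φ(17) = 17 − 1 = 16.
φ(31) = 31 − 1 = 30.
φ(43) = 43 − 1 = 42.
Multiply: 16 · 30 · 42 = 20160.

20160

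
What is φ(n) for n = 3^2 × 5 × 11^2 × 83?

φ(451935) = 451935 · (1 − 1/3) · (1 − 1/5) · (1 − 1/11) · (1 − 1/83)
       = 451935 · 6560/13695 = 216480.

216480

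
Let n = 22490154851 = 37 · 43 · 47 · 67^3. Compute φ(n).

20606449248

φ(37) = 37 − 1 = 36.
φ(43) = 43 − 1 = 42.
φ(47) = 47 − 1 = 46.
φ(67^3) = 67^3 − 67^2 = 300763 − 4489 = 296274.
Since φ is multiplicative, φ(22490154851) = 36 · 42 · 46 · 296274 = 20606449248.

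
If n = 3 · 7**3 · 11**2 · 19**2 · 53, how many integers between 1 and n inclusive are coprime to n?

1150269120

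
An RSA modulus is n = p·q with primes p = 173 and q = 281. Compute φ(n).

φ(48613) = 48613 · (1 − 1/173) · (1 − 1/281)
       = 48613 · 48160/48613 = 48160.

48160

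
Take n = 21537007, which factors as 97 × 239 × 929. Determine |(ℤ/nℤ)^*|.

φ(21537007) = 21537007 · (1 − 1/97) · (1 − 1/239) · (1 − 1/929)
       = 21537007 · 21202944/21537007 = 21202944.

21202944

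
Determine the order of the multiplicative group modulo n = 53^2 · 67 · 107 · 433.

8329381632

φ(8719633193) = 8719633193 · (1 − 1/53) · (1 − 1/67) · (1 − 1/107) · (1 − 1/433)
       = 8719633193 · 157158144/164521381 = 8329381632.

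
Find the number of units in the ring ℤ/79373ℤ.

59136

Factor 79373: 79373 = 7 * 17 * 23 * 29.
φ(79373) = 79373 · (1 − 1/7) · (1 − 1/17) · (1 − 1/23) · (1 − 1/29)
       = 79373 · 59136/79373 = 59136.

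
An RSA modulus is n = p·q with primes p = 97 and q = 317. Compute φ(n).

30336

φ(pq) = (p−1)(q−1) = 96 · 316 = 30336.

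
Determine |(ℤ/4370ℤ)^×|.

4370 = 2 × 5 × 19 × 23.
φ(2) = 2 − 1 = 1.
φ(5) = 5 − 1 = 4.
φ(19) = 19 − 1 = 18.
φ(23) = 23 − 1 = 22.
Multiply: 1 · 4 · 18 · 22 = 1584.

1584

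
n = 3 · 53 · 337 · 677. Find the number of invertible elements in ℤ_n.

φ(3) = 3 − 1 = 2.
φ(53) = 53 − 1 = 52.
φ(337) = 337 − 1 = 336.
φ(677) = 677 − 1 = 676.
Since φ is multiplicative, φ(36275691) = 2 · 52 · 336 · 676 = 23622144.

23622144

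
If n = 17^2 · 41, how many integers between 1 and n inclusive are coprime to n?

φ(11849) = 11849 · (1 − 1/17) · (1 − 1/41)
       = 11849 · 640/697 = 10880.

10880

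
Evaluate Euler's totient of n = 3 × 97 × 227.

43392

φ(3) = 3 − 1 = 2.
φ(97) = 97 − 1 = 96.
φ(227) = 227 − 1 = 226.
Multiply: 2 · 96 · 226 = 43392.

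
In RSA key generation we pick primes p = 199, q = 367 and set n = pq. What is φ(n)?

72468

φ(pq) = (p−1)(q−1) = 198 · 366 = 72468.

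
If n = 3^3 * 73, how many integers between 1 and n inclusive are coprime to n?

φ(3^3) = 3^2·(3−1) = 9·2 = 18.
φ(73) = 73 − 1 = 72.
Multiply: 18 · 72 = 1296.

1296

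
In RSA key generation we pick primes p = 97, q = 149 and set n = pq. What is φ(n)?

14208

φ(97) = 97 − 1 = 96.
φ(149) = 149 − 1 = 148.
φ(14453) = 96 × 148 = 14208.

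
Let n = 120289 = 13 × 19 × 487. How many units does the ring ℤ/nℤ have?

φ(13) = 13 − 1 = 12.
φ(19) = 19 − 1 = 18.
φ(487) = 487 − 1 = 486.
φ(120289) = 12 × 18 × 486 = 104976.

104976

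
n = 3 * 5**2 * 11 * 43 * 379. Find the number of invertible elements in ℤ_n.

6350400

φ(3) = 3 − 1 = 2.
φ(5^2) = 5^2 − 5^1 = 25 − 5 = 20.
φ(11) = 11 − 1 = 10.
φ(43) = 43 − 1 = 42.
φ(379) = 379 − 1 = 378.
φ(13445025) = 2 × 20 × 10 × 42 × 378 = 6350400.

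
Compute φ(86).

42

Prime factorization: 86 = 2 × 43.
φ(2) = 2 − 1 = 1.
φ(43) = 43 − 1 = 42.
φ(86) = 1 × 42 = 42.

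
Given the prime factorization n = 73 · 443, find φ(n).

φ(32339) = 32339 · (1 − 1/73) · (1 − 1/443)
       = 32339 · 31824/32339 = 31824.

31824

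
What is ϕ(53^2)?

2756

φ(2809) = 2809 · (1 − 1/53)
       = 2809 · 52/53 = 2756.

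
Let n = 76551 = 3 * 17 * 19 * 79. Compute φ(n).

44928

φ(3) = 3 − 1 = 2.
φ(17) = 17 − 1 = 16.
φ(19) = 19 − 1 = 18.
φ(79) = 79 − 1 = 78.
φ(76551) = 2 × 16 × 18 × 78 = 44928.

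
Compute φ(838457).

838457 = 17 · 31 · 37 · 43.
φ(838457) = 838457 · (1 − 1/17) · (1 − 1/31) · (1 − 1/37) · (1 − 1/43)
       = 838457 · 725760/838457 = 725760.

725760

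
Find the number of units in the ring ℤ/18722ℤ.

7920

Factor 18722: 18722 = 2 × 11 × 23 × 37.
φ(18722) = 18722 · (1 − 1/2) · (1 − 1/11) · (1 − 1/23) · (1 − 1/37)
       = 18722 · 7920/18722 = 7920.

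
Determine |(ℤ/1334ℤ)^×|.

Prime factorization: 1334 = 2 · 23 · 29.
φ(2) = 2 − 1 = 1.
φ(23) = 23 − 1 = 22.
φ(29) = 29 − 1 = 28.
φ(1334) = 1 × 22 × 28 = 616.

616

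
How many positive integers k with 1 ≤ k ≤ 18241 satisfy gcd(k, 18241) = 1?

First factor: 18241 = 17 * 29 * 37.
φ(17) = 17 − 1 = 16.
φ(29) = 29 − 1 = 28.
φ(37) = 37 − 1 = 36.
φ(18241) = 16 × 28 × 36 = 16128.

16128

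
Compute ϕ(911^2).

829010

φ(829921) = 829921 · (1 − 1/911)
       = 829921 · 910/911 = 829010.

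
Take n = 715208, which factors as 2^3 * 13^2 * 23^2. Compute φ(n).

φ(715208) = 715208 · (1 − 1/2) · (1 − 1/13) · (1 − 1/23)
       = 715208 · 264/598 = 315744.

315744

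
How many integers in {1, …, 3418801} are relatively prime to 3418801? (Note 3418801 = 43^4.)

φ(43^4) = 43^3·(43−1) = 79507·42 = 3339294.

3339294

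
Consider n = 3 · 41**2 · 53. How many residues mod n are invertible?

170560

φ(3) = 3 − 1 = 2.
φ(41^2) = 41^2 − 41^1 = 1681 − 41 = 1640.
φ(53) = 53 − 1 = 52.
Since φ is multiplicative, φ(267279) = 2 · 1640 · 52 = 170560.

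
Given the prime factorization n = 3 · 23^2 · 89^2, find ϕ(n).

7925984

φ(12570627) = 12570627 · (1 − 1/3) · (1 − 1/23) · (1 − 1/89)
       = 12570627 · 3872/6141 = 7925984.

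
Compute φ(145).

Prime factorization: 145 = 5 * 29.
φ(5) = 5 − 1 = 4.
φ(29) = 29 − 1 = 28.
Multiply: 4 · 28 = 112.

112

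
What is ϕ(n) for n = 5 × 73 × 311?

φ(113515) = 113515 · (1 − 1/5) · (1 − 1/73) · (1 − 1/311)
       = 113515 · 89280/113515 = 89280.

89280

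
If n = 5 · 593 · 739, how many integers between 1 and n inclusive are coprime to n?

φ(2191135) = 2191135 · (1 − 1/5) · (1 − 1/593) · (1 − 1/739)
       = 2191135 · 1747584/2191135 = 1747584.

1747584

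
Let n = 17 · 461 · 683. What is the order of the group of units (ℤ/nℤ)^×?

5019520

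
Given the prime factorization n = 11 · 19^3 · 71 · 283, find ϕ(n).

φ(1515996757) = 1515996757 · (1 − 1/11) · (1 − 1/19) · (1 − 1/71) · (1 − 1/283)
       = 1515996757 · 3553200/4199437 = 1282705200.

1282705200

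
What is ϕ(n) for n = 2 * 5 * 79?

312

φ(790) = 790 · (1 − 1/2) · (1 − 1/5) · (1 − 1/79)
       = 790 · 312/790 = 312.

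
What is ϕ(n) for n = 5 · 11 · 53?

φ(2915) = 2915 · (1 − 1/5) · (1 − 1/11) · (1 − 1/53)
       = 2915 · 2080/2915 = 2080.

2080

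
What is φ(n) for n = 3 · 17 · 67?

2112

φ(3) = 3 − 1 = 2.
φ(17) = 17 − 1 = 16.
φ(67) = 67 − 1 = 66.
Multiply: 2 · 16 · 66 = 2112.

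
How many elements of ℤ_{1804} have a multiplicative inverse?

800

Prime factorization: 1804 = 2^2 · 11 · 41.
φ(1804) = 1804 · (1 − 1/2) · (1 − 1/11) · (1 − 1/41)
       = 1804 · 400/902 = 800.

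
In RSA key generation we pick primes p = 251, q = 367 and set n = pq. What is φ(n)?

For distinct primes, φ(pq) = (p−1)(q−1) = 250 × 366 = 91500.

91500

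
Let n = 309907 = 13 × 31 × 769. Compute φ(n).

276480

φ(13) = 13 − 1 = 12.
φ(31) = 31 − 1 = 30.
φ(769) = 769 − 1 = 768.
Multiply: 12 · 30 · 768 = 276480.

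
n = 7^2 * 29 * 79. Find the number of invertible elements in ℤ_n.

φ(7^2) = 7^1·(7−1) = 7·6 = 42.
φ(29) = 29 − 1 = 28.
φ(79) = 79 − 1 = 78.
φ(112259) = 42 × 28 × 78 = 91728.

91728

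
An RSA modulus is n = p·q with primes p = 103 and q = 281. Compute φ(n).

φ(28943) = 28943 · (1 − 1/103) · (1 − 1/281)
       = 28943 · 28560/28943 = 28560.

28560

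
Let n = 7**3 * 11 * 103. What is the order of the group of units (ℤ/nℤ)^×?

φ(388619) = 388619 · (1 − 1/7) · (1 − 1/11) · (1 − 1/103)
       = 388619 · 6120/7931 = 299880.

299880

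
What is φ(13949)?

12096

First factor: 13949 = 13 · 29 · 37.
φ(13) = 13 − 1 = 12.
φ(29) = 29 − 1 = 28.
φ(37) = 37 − 1 = 36.
Multiply: 12 · 28 · 36 = 12096.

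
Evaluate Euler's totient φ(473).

420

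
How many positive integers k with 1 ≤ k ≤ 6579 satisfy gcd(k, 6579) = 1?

Prime factorization: 6579 = 3^2 · 17 · 43.
φ(6579) = 6579 · (1 − 1/3) · (1 − 1/17) · (1 − 1/43)
       = 6579 · 1344/2193 = 4032.

4032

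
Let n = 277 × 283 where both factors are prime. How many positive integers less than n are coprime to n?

φ(pq) = (p−1)(q−1) = 276 · 282 = 77832.

77832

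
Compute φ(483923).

First factor: 483923 = 11 × 29 × 37 × 41.
φ(11) = 11 − 1 = 10.
φ(29) = 29 − 1 = 28.
φ(37) = 37 − 1 = 36.
φ(41) = 41 − 1 = 40.
Multiply: 10 · 28 · 36 · 40 = 403200.

403200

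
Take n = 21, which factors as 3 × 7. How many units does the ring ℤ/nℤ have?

12

φ(3) = 3 − 1 = 2.
φ(7) = 7 − 1 = 6.
Multiply: 2 · 6 = 12.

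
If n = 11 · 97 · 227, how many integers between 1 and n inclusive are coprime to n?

φ(242209) = 242209 · (1 − 1/11) · (1 − 1/97) · (1 − 1/227)
       = 242209 · 216960/242209 = 216960.

216960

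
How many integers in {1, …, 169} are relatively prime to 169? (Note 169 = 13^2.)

156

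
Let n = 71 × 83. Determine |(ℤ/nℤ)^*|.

5740

φ(5893) = 5893 · (1 − 1/71) · (1 − 1/83)
       = 5893 · 5740/5893 = 5740.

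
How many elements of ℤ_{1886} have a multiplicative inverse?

880

Factor 1886: 1886 = 2 × 23 × 41.
φ(1886) = 1886 · (1 − 1/2) · (1 − 1/23) · (1 − 1/41)
       = 1886 · 880/1886 = 880.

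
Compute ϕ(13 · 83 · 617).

606144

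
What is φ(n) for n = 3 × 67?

132

φ(3) = 3 − 1 = 2.
φ(67) = 67 − 1 = 66.
Since φ is multiplicative, φ(201) = 2 · 66 = 132.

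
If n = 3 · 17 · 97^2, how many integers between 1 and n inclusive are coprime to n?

297984

φ(479859) = 479859 · (1 − 1/3) · (1 − 1/17) · (1 − 1/97)
       = 479859 · 3072/4947 = 297984.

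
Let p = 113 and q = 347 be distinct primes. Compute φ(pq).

38752

φ(113) = 113 − 1 = 112.
φ(347) = 347 − 1 = 346.
Since φ is multiplicative, φ(39211) = 112 · 346 = 38752.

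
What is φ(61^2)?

φ(61^2) = 61^2 − 61^1 = 3721 − 61 = 3660.

3660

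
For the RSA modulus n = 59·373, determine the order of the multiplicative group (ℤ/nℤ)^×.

φ(n) = (p − 1)(q − 1) = (59−1)(373−1) = 58·372 = 21576.

21576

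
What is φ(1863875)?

Prime factorization: 1863875 = 5**3 × 13 × 31 × 37.
φ(1863875) = 1863875 · (1 − 1/5) · (1 − 1/13) · (1 − 1/31) · (1 − 1/37)
       = 1863875 · 51840/74555 = 1296000.

1296000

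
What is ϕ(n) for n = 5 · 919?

φ(4595) = 4595 · (1 − 1/5) · (1 − 1/919)
       = 4595 · 3672/4595 = 3672.

3672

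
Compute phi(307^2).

93942

φ(307^2) = 307^2 − 307^1 = 94249 − 307 = 93942.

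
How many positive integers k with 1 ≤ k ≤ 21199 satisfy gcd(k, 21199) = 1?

18816

Prime factorization: 21199 = 17 * 29 * 43.
φ(21199) = 21199 · (1 − 1/17) · (1 − 1/29) · (1 − 1/43)
       = 21199 · 18816/21199 = 18816.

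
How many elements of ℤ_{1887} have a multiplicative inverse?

Factor 1887: 1887 = 3 · 17 · 37.
φ(1887) = 1887 · (1 − 1/3) · (1 − 1/17) · (1 − 1/37)
       = 1887 · 1152/1887 = 1152.

1152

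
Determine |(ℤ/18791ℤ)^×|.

Prime factorization: 18791 = 19 * 23 * 43.
φ(19) = 19 − 1 = 18.
φ(23) = 23 − 1 = 22.
φ(43) = 43 − 1 = 42.
Since φ is multiplicative, φ(18791) = 18 · 22 · 42 = 16632.

16632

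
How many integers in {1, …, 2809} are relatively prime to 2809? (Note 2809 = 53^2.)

2756

φ(53^2) = 53^2 − 53^1 = 2809 − 53 = 2756.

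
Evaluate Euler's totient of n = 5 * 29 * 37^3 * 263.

φ(5) = 5 − 1 = 4.
φ(29) = 29 − 1 = 28.
φ(37^3) = 37^3 − 37^2 = 50653 − 1369 = 49284.
φ(263) = 263 − 1 = 262.
Since φ is multiplicative, φ(1931652155) = 4 · 28 · 49284 · 262 = 1446189696.

1446189696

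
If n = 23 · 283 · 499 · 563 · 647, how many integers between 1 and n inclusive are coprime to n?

φ(23) = 23 − 1 = 22.
φ(283) = 283 − 1 = 282.
φ(499) = 499 − 1 = 498.
φ(563) = 563 − 1 = 562.
φ(647) = 647 − 1 = 646.
Multiply: 22 · 282 · 498 · 562 · 646 = 1121682554784.

1121682554784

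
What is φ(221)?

Factor 221: 221 = 13 · 17.
φ(221) = 221 · (1 − 1/13) · (1 − 1/17)
       = 221 · 192/221 = 192.

192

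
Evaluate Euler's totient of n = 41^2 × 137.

223040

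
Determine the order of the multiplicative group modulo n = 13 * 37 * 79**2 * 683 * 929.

φ(1904739887947) = 1904739887947 · (1 − 1/13) · (1 − 1/37) · (1 − 1/79) · (1 − 1/683) · (1 − 1/929)
       = 1904739887947 · 21326063616/24110631493 = 1684759025664.

1684759025664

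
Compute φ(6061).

5040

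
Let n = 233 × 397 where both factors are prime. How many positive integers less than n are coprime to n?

For distinct primes, φ(pq) = (p−1)(q−1) = 232 × 396 = 91872.

91872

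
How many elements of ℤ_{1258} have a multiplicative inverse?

Prime factorization: 1258 = 2 · 17 · 37.
φ(1258) = 1258 · (1 − 1/2) · (1 − 1/17) · (1 − 1/37)
       = 1258 · 576/1258 = 576.

576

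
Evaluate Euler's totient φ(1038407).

1038407 = 19 * 31 * 41 * 43.
φ(19) = 19 − 1 = 18.
φ(31) = 31 − 1 = 30.
φ(41) = 41 − 1 = 40.
φ(43) = 43 − 1 = 42.
φ(1038407) = 18 × 30 × 40 × 42 = 907200.

907200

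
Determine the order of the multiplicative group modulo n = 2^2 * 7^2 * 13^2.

φ(33124) = 33124 · (1 − 1/2) · (1 − 1/7) · (1 − 1/13)
       = 33124 · 72/182 = 13104.

13104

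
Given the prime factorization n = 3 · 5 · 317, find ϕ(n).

2528

φ(4755) = 4755 · (1 − 1/3) · (1 − 1/5) · (1 − 1/317)
       = 4755 · 2528/4755 = 2528.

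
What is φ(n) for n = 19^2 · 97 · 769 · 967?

24357666816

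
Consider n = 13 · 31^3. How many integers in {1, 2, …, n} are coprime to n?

345960

φ(387283) = 387283 · (1 − 1/13) · (1 − 1/31)
       = 387283 · 360/403 = 345960.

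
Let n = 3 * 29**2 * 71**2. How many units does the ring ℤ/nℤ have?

8071280

φ(3) = 3 − 1 = 2.
φ(29^2) = 29^2 − 29^1 = 841 − 29 = 812.
φ(71^2) = 71^2 − 71^1 = 5041 − 71 = 4970.
Multiply: 2 · 812 · 4970 = 8071280.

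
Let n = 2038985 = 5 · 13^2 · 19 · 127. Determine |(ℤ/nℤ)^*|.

φ(2038985) = 2038985 · (1 − 1/5) · (1 − 1/13) · (1 − 1/19) · (1 − 1/127)
       = 2038985 · 108864/156845 = 1415232.

1415232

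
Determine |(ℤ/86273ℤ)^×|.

86273 = 11^2 * 23 * 31.
φ(11^2) = 11^2 − 11^1 = 121 − 11 = 110.
φ(23) = 23 − 1 = 22.
φ(31) = 31 − 1 = 30.
φ(86273) = 110 × 22 × 30 = 72600.

72600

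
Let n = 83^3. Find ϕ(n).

564898

φ(571787) = 571787 · (1 − 1/83)
       = 571787 · 82/83 = 564898.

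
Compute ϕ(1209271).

931392

First factor: 1209271 = 7^2 · 23 · 29 · 37.
φ(7^2) = 7^1·(7−1) = 7·6 = 42.
φ(23) = 23 − 1 = 22.
φ(29) = 29 − 1 = 28.
φ(37) = 37 − 1 = 36.
Since φ is multiplicative, φ(1209271) = 42 · 22 · 28 · 36 = 931392.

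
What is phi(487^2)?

φ(487^2) = 487^2 − 487^1 = 237169 − 487 = 236682.

236682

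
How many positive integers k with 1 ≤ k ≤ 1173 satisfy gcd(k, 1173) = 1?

704

Factor 1173: 1173 = 3 × 17 × 23.
φ(1173) = 1173 · (1 − 1/3) · (1 − 1/17) · (1 − 1/23)
       = 1173 · 704/1173 = 704.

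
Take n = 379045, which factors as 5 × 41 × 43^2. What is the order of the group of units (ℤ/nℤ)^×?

288960

φ(5) = 5 − 1 = 4.
φ(41) = 41 − 1 = 40.
φ(43^2) = 43^1·(43−1) = 43·42 = 1806.
φ(379045) = 4 × 40 × 1806 = 288960.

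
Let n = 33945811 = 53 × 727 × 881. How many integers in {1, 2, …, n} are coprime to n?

33221760

φ(53) = 53 − 1 = 52.
φ(727) = 727 − 1 = 726.
φ(881) = 881 − 1 = 880.
Since φ is multiplicative, φ(33945811) = 52 · 726 · 880 = 33221760.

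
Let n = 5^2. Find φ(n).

φ(25) = 25 · (1 − 1/5)
       = 25 · 4/5 = 20.

20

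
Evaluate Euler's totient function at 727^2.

527802

φ(528529) = 528529 · (1 − 1/727)
       = 528529 · 726/727 = 527802.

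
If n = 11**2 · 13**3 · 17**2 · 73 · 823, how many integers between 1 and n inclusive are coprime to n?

φ(4615682904547) = 4615682904547 · (1 − 1/11) · (1 − 1/13) · (1 − 1/17) · (1 − 1/73) · (1 − 1/823)
       = 4615682904547 · 113633280/146052049 = 3591152547840.

3591152547840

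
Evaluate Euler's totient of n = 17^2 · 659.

178976

φ(17^2) = 17^1·(17−1) = 17·16 = 272.
φ(659) = 659 − 1 = 658.
Multiply: 272 · 658 = 178976.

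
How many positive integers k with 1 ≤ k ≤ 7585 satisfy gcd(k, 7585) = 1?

5760

First factor: 7585 = 5 × 37 × 41.
φ(5) = 5 − 1 = 4.
φ(37) = 37 − 1 = 36.
φ(41) = 41 − 1 = 40.
φ(7585) = 4 × 36 × 40 = 5760.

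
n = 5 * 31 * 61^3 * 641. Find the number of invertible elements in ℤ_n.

17146368000

φ(5) = 5 − 1 = 4.
φ(31) = 31 − 1 = 30.
φ(61^3) = 61^2·(61−1) = 3721·60 = 223260.
φ(641) = 641 − 1 = 640.
Since φ is multiplicative, φ(22551697255) = 4 · 30 · 223260 · 640 = 17146368000.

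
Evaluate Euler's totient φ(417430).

First factor: 417430 = 2 × 5 × 13^3 × 19.
φ(417430) = 417430 · (1 − 1/2) · (1 − 1/5) · (1 − 1/13) · (1 − 1/19)
       = 417430 · 864/2470 = 146016.

146016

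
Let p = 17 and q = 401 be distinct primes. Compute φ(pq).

φ(n) = (p − 1)(q − 1) = (17−1)(401−1) = 16·400 = 6400.

6400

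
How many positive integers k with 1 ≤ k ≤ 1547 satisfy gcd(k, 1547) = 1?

First factor: 1547 = 7 × 13 × 17.
φ(7) = 7 − 1 = 6.
φ(13) = 13 − 1 = 12.
φ(17) = 17 − 1 = 16.
Since φ is multiplicative, φ(1547) = 6 · 12 · 16 = 1152.

1152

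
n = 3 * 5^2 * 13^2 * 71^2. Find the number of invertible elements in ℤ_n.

φ(3) = 3 − 1 = 2.
φ(5^2) = 5^2 − 5^1 = 25 − 5 = 20.
φ(13^2) = 13^1·(13−1) = 13·12 = 156.
φ(71^2) = 71^2 − 71^1 = 5041 − 71 = 4970.
Since φ is multiplicative, φ(63894675) = 2 · 20 · 156 · 4970 = 31012800.

31012800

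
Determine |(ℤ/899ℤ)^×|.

Prime factorization: 899 = 29 · 31.
φ(29) = 29 − 1 = 28.
φ(31) = 31 − 1 = 30.
Multiply: 28 · 30 = 840.

840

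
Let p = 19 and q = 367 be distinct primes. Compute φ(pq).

6588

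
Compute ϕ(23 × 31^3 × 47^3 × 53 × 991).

φ(3736422816282797) = 3736422816282797 · (1 − 1/23) · (1 − 1/31) · (1 − 1/47) · (1 − 1/53) · (1 − 1/991)
       = 3736422816282797 · 1562932800/1760098253 = 3317870331547200.

3317870331547200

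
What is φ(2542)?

1200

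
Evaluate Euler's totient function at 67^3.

φ(67^3) = 67^3 − 67^2 = 300763 − 4489 = 296274.

296274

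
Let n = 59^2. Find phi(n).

3422

φ(3481) = 3481 · (1 − 1/59)
       = 3481 · 58/59 = 3422.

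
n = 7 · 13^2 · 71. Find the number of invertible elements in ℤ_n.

65520

φ(83993) = 83993 · (1 − 1/7) · (1 − 1/13) · (1 − 1/71)
       = 83993 · 5040/6461 = 65520.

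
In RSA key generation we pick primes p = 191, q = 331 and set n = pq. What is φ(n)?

62700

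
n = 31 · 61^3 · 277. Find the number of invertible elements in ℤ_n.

1848592800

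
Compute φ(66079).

54912

Factor 66079: 66079 = 13^2 · 17 · 23.
φ(13^2) = 13^1·(13−1) = 13·12 = 156.
φ(17) = 17 − 1 = 16.
φ(23) = 23 − 1 = 22.
Since φ is multiplicative, φ(66079) = 156 · 16 · 22 = 54912.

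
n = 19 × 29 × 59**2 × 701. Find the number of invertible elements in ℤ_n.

1207281600

φ(19) = 19 − 1 = 18.
φ(29) = 29 − 1 = 28.
φ(59^2) = 59^2 − 59^1 = 3481 − 59 = 3422.
φ(701) = 701 − 1 = 700.
φ(1344539731) = 18 × 28 × 3422 × 700 = 1207281600.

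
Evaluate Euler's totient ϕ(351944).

161280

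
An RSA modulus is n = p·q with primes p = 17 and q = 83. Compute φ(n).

1312

φ(n) = (p − 1)(q − 1) = (17−1)(83−1) = 16·82 = 1312.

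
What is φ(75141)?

43560

75141 = 3^3 * 11^2 * 23.
φ(3^3) = 3^3 − 3^2 = 27 − 9 = 18.
φ(11^2) = 11^2 − 11^1 = 121 − 11 = 110.
φ(23) = 23 − 1 = 22.
φ(75141) = 18 × 110 × 22 = 43560.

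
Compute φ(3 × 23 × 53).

φ(3) = 3 − 1 = 2.
φ(23) = 23 − 1 = 22.
φ(53) = 53 − 1 = 52.
Since φ is multiplicative, φ(3657) = 2 · 22 · 52 = 2288.

2288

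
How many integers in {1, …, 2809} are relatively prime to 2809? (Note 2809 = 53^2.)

2756

φ(2809) = 2809 · (1 − 1/53)
       = 2809 · 52/53 = 2756.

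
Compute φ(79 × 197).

φ(15563) = 15563 · (1 − 1/79) · (1 − 1/197)
       = 15563 · 15288/15563 = 15288.

15288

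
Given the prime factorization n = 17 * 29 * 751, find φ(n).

φ(370243) = 370243 · (1 − 1/17) · (1 − 1/29) · (1 − 1/751)
       = 370243 · 336000/370243 = 336000.

336000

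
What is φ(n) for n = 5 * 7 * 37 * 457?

φ(5) = 5 − 1 = 4.
φ(7) = 7 − 1 = 6.
φ(37) = 37 − 1 = 36.
φ(457) = 457 − 1 = 456.
φ(591815) = 4 × 6 × 36 × 456 = 393984.

393984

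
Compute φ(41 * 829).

φ(41) = 41 − 1 = 40.
φ(829) = 829 − 1 = 828.
Multiply: 40 · 828 = 33120.

33120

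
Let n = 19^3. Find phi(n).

φ(19^3) = 19^2·(19−1) = 361·18 = 6498.

6498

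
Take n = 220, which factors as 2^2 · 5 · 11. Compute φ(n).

80

φ(2^2) = 2^1·(2−1) = 2·1 = 2.
φ(5) = 5 − 1 = 4.
φ(11) = 11 − 1 = 10.
φ(220) = 2 × 4 × 10 = 80.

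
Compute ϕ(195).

96

Factor 195: 195 = 3 × 5 × 13.
φ(3) = 3 − 1 = 2.
φ(5) = 5 − 1 = 4.
φ(13) = 13 − 1 = 12.
Multiply: 2 · 4 · 12 = 96.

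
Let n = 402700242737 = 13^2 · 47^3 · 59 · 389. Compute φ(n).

φ(13^2) = 13^1·(13−1) = 13·12 = 156.
φ(47^3) = 47^3 − 47^2 = 103823 − 2209 = 101614.
φ(59) = 59 − 1 = 58.
φ(389) = 389 − 1 = 388.
φ(402700242737) = 156 × 101614 × 58 × 388 = 356728547136.

356728547136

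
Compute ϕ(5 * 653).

2608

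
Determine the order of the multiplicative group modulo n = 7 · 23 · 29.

3696

φ(4669) = 4669 · (1 − 1/7) · (1 − 1/23) · (1 − 1/29)
       = 4669 · 3696/4669 = 3696.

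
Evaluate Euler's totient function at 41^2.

φ(41^2) = 41^2 − 41^1 = 1681 − 41 = 1640.

1640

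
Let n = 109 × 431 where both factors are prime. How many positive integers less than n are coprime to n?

46440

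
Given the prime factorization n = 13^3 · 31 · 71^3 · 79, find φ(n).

φ(13^3) = 13^3 − 13^2 = 2197 − 169 = 2028.
φ(31) = 31 − 1 = 30.
φ(71^3) = 71^2·(71−1) = 5041·70 = 352870.
φ(79) = 79 − 1 = 78.
Since φ is multiplicative, φ(1925723313683) = 2028 · 30 · 352870 · 78 = 1674551642400.

1674551642400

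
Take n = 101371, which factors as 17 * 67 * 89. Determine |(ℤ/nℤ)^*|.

92928

φ(17) = 17 − 1 = 16.
φ(67) = 67 − 1 = 66.
φ(89) = 89 − 1 = 88.
Multiply: 16 · 66 · 88 = 92928.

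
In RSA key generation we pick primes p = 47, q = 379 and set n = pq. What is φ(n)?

φ(47) = 47 − 1 = 46.
φ(379) = 379 − 1 = 378.
Multiply: 46 · 378 = 17388.

17388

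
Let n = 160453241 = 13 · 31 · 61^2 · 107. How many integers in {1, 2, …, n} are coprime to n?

139665600

φ(160453241) = 160453241 · (1 − 1/13) · (1 − 1/31) · (1 − 1/61) · (1 − 1/107)
       = 160453241 · 2289600/2630381 = 139665600.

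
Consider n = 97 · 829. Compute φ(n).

φ(97) = 97 − 1 = 96.
φ(829) = 829 − 1 = 828.
Multiply: 96 · 828 = 79488.

79488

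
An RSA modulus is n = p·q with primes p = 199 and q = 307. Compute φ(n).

60588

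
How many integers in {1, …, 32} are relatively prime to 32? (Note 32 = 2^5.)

16

φ(2^5) = 2^4·(2−1) = 16·1 = 16.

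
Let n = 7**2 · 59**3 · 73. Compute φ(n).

φ(7^2) = 7^1·(7−1) = 7·6 = 42.
φ(59^3) = 59^2·(59−1) = 3481·58 = 201898.
φ(73) = 73 − 1 = 72.
Multiply: 42 · 201898 · 72 = 610539552.

610539552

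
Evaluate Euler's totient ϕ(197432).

197432 = 2^3 · 23 · 29 · 37.
φ(197432) = 197432 · (1 − 1/2) · (1 − 1/23) · (1 − 1/29) · (1 − 1/37)
       = 197432 · 22176/49358 = 88704.

88704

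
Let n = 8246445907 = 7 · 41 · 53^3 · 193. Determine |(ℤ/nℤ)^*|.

6730813440

φ(7) = 7 − 1 = 6.
φ(41) = 41 − 1 = 40.
φ(53^3) = 53^2·(53−1) = 2809·52 = 146068.
φ(193) = 193 − 1 = 192.
φ(8246445907) = 6 × 40 × 146068 × 192 = 6730813440.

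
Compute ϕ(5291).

5291 = 11 * 13 * 37.
φ(5291) = 5291 · (1 − 1/11) · (1 − 1/13) · (1 − 1/37)
       = 5291 · 4320/5291 = 4320.

4320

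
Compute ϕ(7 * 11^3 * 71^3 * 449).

1147702617600

φ(1497260897363) = 1497260897363 · (1 − 1/7) · (1 − 1/11) · (1 − 1/71) · (1 − 1/449)
       = 1497260897363 · 1881600/2454683 = 1147702617600.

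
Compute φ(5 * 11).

40

φ(55) = 55 · (1 − 1/5) · (1 − 1/11)
       = 55 · 40/55 = 40.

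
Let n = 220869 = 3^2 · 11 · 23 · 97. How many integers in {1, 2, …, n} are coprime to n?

φ(220869) = 220869 · (1 − 1/3) · (1 − 1/11) · (1 − 1/23) · (1 − 1/97)
       = 220869 · 42240/73623 = 126720.

126720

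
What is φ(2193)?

1344

Prime factorization: 2193 = 3 · 17 · 43.
φ(2193) = 2193 · (1 − 1/3) · (1 − 1/17) · (1 − 1/43)
       = 2193 · 1344/2193 = 1344.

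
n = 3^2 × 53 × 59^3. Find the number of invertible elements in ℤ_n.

φ(97965783) = 97965783 · (1 − 1/3) · (1 − 1/53) · (1 − 1/59)
       = 97965783 · 6032/9381 = 62992176.

62992176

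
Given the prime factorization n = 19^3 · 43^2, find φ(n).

φ(19^3) = 19^2·(19−1) = 361·18 = 6498.
φ(43^2) = 43^2 − 43^1 = 1849 − 43 = 1806.
φ(12682291) = 6498 × 1806 = 11735388.

11735388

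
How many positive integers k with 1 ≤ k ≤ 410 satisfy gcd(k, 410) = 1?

First factor: 410 = 2 × 5 × 41.
φ(410) = 410 · (1 − 1/2) · (1 − 1/5) · (1 − 1/41)
       = 410 · 160/410 = 160.

160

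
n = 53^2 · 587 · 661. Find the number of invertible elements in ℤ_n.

φ(53^2) = 53^2 − 53^1 = 2809 − 53 = 2756.
φ(587) = 587 − 1 = 586.
φ(661) = 661 − 1 = 660.
φ(1089911663) = 2756 × 586 × 660 = 1065910560.

1065910560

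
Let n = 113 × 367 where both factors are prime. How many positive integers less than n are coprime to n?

40992

φ(n) = (p − 1)(q − 1) = (113−1)(367−1) = 112·366 = 40992.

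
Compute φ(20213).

17920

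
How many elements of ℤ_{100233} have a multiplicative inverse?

Prime factorization: 100233 = 3**2 · 7 · 37 · 43.
φ(3^2) = 3^2 − 3^1 = 9 − 3 = 6.
φ(7) = 7 − 1 = 6.
φ(37) = 37 − 1 = 36.
φ(43) = 43 − 1 = 42.
Since φ is multiplicative, φ(100233) = 6 · 6 · 36 · 42 = 54432.

54432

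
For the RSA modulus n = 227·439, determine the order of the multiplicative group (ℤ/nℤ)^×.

φ(n) = (p − 1)(q − 1) = (227−1)(439−1) = 226·438 = 98988.

98988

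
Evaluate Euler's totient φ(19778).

8400

Factor 19778: 19778 = 2 · 11 · 29 · 31.
φ(2) = 2 − 1 = 1.
φ(11) = 11 − 1 = 10.
φ(29) = 29 − 1 = 28.
φ(31) = 31 − 1 = 30.
Since φ is multiplicative, φ(19778) = 1 · 10 · 28 · 30 = 8400.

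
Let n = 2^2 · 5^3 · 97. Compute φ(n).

φ(2^2) = 2^2 − 2^1 = 4 − 2 = 2.
φ(5^3) = 5^2·(5−1) = 25·4 = 100.
φ(97) = 97 − 1 = 96.
φ(48500) = 2 × 100 × 96 = 19200.

19200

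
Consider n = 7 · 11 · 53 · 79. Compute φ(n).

243360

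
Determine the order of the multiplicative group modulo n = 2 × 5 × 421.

φ(2) = 2 − 1 = 1.
φ(5) = 5 − 1 = 4.
φ(421) = 421 − 1 = 420.
Multiply: 1 · 4 · 420 = 1680.

1680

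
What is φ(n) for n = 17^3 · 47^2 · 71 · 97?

φ(74743350679) = 74743350679 · (1 − 1/17) · (1 − 1/47) · (1 − 1/71) · (1 − 1/97)
       = 74743350679 · 4945920/5502713 = 67180431360.

67180431360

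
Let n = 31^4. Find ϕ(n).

893730

φ(923521) = 923521 · (1 − 1/31)
       = 923521 · 30/31 = 893730.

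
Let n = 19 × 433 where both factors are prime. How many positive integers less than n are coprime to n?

7776

φ(pq) = (p−1)(q−1) = 18 · 432 = 7776.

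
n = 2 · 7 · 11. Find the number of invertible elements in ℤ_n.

60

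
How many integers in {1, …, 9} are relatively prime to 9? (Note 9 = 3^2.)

6

φ(3^2) = 3^2 − 3^1 = 9 − 3 = 6.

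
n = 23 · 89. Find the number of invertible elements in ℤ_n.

φ(23) = 23 − 1 = 22.
φ(89) = 89 − 1 = 88.
Since φ is multiplicative, φ(2047) = 22 · 88 = 1936.

1936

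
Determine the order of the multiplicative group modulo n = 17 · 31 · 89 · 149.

6251520

φ(6988547) = 6988547 · (1 − 1/17) · (1 − 1/31) · (1 − 1/89) · (1 − 1/149)
       = 6988547 · 6251520/6988547 = 6251520.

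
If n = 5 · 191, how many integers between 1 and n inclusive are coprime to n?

φ(955) = 955 · (1 − 1/5) · (1 − 1/191)
       = 955 · 760/955 = 760.

760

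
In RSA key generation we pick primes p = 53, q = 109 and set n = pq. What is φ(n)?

5616

φ(n) = (p − 1)(q − 1) = (53−1)(109−1) = 52·108 = 5616.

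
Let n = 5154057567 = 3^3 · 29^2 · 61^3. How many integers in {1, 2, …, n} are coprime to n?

3263168160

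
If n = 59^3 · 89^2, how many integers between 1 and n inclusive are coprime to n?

φ(59^3) = 59^3 − 59^2 = 205379 − 3481 = 201898.
φ(89^2) = 89^2 − 89^1 = 7921 − 89 = 7832.
Multiply: 201898 · 7832 = 1581265136.

1581265136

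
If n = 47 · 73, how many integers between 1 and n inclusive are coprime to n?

3312

φ(3431) = 3431 · (1 − 1/47) · (1 − 1/73)
       = 3431 · 3312/3431 = 3312.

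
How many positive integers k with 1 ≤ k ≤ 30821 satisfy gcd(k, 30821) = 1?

24192

30821 = 7**2 * 17 * 37.
φ(7^2) = 7^2 − 7^1 = 49 − 7 = 42.
φ(17) = 17 − 1 = 16.
φ(37) = 37 − 1 = 36.
φ(30821) = 42 × 16 × 36 = 24192.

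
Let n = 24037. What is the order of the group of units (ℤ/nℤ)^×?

Prime factorization: 24037 = 13 * 43^2.
φ(24037) = 24037 · (1 − 1/13) · (1 − 1/43)
       = 24037 · 504/559 = 21672.

21672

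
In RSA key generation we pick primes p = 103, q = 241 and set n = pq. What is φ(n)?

φ(n) = (p − 1)(q − 1) = (103−1)(241−1) = 102·240 = 24480.

24480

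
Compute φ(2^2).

2

φ(4) = 4 · (1 − 1/2)
       = 4 · 1/2 = 2.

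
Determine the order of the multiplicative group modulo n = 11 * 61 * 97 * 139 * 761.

φ(6884837773) = 6884837773 · (1 − 1/11) · (1 − 1/61) · (1 − 1/97) · (1 − 1/139) · (1 − 1/761)
       = 6884837773 · 6041088000/6884837773 = 6041088000.

6041088000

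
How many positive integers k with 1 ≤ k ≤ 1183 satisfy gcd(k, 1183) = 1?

First factor: 1183 = 7 · 13^2.
φ(1183) = 1183 · (1 − 1/7) · (1 − 1/13)
       = 1183 · 72/91 = 936.

936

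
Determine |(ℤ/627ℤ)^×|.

360

627 = 3 · 11 · 19.
φ(3) = 3 − 1 = 2.
φ(11) = 11 − 1 = 10.
φ(19) = 19 − 1 = 18.
Multiply: 2 · 10 · 18 = 360.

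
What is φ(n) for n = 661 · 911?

φ(602171) = 602171 · (1 − 1/661) · (1 − 1/911)
       = 602171 · 600600/602171 = 600600.

600600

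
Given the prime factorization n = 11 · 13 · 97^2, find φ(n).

1117440

φ(11) = 11 − 1 = 10.
φ(13) = 13 − 1 = 12.
φ(97^2) = 97^1·(97−1) = 97·96 = 9312.
Multiply: 10 · 12 · 9312 = 1117440.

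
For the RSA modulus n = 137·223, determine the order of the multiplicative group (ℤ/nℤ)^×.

30192

φ(30551) = 30551 · (1 − 1/137) · (1 − 1/223)
       = 30551 · 30192/30551 = 30192.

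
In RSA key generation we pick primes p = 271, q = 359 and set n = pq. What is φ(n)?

For distinct primes, φ(pq) = (p−1)(q−1) = 270 × 358 = 96660.

96660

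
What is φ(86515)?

58080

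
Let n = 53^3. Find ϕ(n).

146068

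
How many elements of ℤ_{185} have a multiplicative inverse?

144

First factor: 185 = 5 · 37.
φ(185) = 185 · (1 − 1/5) · (1 − 1/37)
       = 185 · 144/185 = 144.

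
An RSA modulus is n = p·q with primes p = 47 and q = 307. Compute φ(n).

φ(14429) = 14429 · (1 − 1/47) · (1 − 1/307)
       = 14429 · 14076/14429 = 14076.

14076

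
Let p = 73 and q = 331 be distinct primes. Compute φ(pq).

φ(24163) = 24163 · (1 − 1/73) · (1 − 1/331)
       = 24163 · 23760/24163 = 23760.

23760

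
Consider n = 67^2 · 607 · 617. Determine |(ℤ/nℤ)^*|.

φ(67^2) = 67^2 − 67^1 = 4489 − 67 = 4422.
φ(607) = 607 − 1 = 606.
φ(617) = 617 − 1 = 616.
Multiply: 4422 · 606 · 616 = 1650714912.

1650714912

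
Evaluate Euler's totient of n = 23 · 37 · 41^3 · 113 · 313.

φ(2074454488499) = 2074454488499 · (1 − 1/23) · (1 − 1/37) · (1 − 1/41) · (1 − 1/113) · (1 − 1/313)
       = 2074454488499 · 1107025920/1234059779 = 1860910571520.

1860910571520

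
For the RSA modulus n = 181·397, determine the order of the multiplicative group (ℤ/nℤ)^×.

71280

For distinct primes, φ(pq) = (p−1)(q−1) = 180 × 396 = 71280.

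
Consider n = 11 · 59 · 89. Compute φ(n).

51040

φ(57761) = 57761 · (1 − 1/11) · (1 − 1/59) · (1 − 1/89)
       = 57761 · 51040/57761 = 51040.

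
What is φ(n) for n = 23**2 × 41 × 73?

1457280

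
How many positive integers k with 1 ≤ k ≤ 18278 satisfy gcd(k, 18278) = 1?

Prime factorization: 18278 = 2 * 13 * 19 * 37.
φ(18278) = 18278 · (1 − 1/2) · (1 − 1/13) · (1 − 1/19) · (1 − 1/37)
       = 18278 · 7776/18278 = 7776.

7776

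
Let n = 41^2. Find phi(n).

φ(1681) = 1681 · (1 − 1/41)
       = 1681 · 40/41 = 1640.

1640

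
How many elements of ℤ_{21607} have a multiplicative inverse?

First factor: 21607 = 17 · 31 · 41.
φ(17) = 17 − 1 = 16.
φ(31) = 31 − 1 = 30.
φ(41) = 41 − 1 = 40.
Multiply: 16 · 30 · 40 = 19200.

19200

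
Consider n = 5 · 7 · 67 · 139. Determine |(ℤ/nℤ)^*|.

218592

φ(5) = 5 − 1 = 4.
φ(7) = 7 − 1 = 6.
φ(67) = 67 − 1 = 66.
φ(139) = 139 − 1 = 138.
Since φ is multiplicative, φ(325955) = 4 · 6 · 66 · 138 = 218592.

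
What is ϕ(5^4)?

500

φ(625) = 625 · (1 − 1/5)
       = 625 · 4/5 = 500.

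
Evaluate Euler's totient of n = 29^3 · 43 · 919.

φ(963780113) = 963780113 · (1 − 1/29) · (1 − 1/43) · (1 − 1/919)
       = 963780113 · 1079568/1145993 = 907916688.

907916688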